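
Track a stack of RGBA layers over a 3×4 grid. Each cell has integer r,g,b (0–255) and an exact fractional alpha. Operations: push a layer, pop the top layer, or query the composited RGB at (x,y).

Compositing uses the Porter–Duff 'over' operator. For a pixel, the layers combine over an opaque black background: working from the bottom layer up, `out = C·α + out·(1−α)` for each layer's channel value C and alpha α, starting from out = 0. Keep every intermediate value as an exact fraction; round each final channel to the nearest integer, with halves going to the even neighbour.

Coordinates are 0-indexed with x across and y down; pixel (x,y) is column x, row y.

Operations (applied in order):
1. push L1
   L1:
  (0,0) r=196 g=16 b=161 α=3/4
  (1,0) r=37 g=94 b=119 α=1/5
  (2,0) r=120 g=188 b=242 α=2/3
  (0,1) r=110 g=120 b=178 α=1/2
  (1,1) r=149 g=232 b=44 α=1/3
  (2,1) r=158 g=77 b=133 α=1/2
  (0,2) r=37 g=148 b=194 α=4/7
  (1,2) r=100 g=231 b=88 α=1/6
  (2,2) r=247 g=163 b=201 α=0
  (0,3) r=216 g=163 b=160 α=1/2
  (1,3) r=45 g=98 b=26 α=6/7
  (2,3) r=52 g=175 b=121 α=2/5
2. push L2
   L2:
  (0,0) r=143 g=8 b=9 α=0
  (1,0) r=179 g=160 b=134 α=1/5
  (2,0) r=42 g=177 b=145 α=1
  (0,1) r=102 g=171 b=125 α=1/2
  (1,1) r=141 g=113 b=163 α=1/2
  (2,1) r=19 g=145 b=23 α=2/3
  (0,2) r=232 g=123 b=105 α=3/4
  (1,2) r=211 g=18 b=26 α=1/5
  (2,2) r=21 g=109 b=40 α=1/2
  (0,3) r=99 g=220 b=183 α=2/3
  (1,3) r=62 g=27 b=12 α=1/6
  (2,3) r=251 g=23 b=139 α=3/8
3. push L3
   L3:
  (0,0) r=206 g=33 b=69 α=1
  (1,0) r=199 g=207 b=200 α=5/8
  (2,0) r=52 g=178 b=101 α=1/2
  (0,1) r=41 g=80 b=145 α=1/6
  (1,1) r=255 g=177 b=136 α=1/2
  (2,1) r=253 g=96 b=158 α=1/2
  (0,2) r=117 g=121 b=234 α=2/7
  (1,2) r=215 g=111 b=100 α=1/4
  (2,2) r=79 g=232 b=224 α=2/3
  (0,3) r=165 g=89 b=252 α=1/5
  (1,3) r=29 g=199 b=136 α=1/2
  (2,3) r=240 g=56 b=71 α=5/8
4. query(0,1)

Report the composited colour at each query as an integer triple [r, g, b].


(0,1) stack=L1,L2,L3; from [0,0,0]:
+L1 (α=1/2) → [55, 60, 89]
+L2 (α=1/2) → [157/2, 231/2, 107]
+L3 (α=1/6) → [289/4, 1315/12, 340/3]
= [72, 110, 113]


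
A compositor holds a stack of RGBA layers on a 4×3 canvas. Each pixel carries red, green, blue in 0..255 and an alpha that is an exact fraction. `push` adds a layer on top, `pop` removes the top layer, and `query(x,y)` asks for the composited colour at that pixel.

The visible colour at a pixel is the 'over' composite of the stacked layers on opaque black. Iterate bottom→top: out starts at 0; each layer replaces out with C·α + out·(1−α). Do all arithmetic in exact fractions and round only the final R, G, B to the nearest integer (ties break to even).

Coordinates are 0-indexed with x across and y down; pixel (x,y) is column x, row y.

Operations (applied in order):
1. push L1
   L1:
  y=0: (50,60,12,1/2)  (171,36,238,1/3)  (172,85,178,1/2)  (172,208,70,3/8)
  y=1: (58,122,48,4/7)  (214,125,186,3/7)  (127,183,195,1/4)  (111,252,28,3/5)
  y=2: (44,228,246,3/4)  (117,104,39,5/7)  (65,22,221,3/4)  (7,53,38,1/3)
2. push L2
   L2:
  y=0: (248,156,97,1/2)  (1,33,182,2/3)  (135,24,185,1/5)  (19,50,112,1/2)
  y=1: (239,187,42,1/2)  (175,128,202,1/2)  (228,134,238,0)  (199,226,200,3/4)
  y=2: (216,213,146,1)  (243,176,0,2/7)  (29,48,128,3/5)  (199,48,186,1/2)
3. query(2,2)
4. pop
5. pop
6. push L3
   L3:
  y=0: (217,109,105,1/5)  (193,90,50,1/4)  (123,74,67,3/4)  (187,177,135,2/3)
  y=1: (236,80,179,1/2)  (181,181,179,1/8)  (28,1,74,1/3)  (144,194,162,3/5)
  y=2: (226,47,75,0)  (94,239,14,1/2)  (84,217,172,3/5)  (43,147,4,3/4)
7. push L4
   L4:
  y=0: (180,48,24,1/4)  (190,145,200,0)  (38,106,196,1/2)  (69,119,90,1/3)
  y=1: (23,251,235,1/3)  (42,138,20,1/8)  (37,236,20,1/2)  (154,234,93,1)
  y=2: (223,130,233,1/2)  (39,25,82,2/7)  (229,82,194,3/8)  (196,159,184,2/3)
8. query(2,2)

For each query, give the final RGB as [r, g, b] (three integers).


(2,2) stack=L1,L2; from [0,0,0]:
after L1 α=3/4: [195/4, 33/2, 663/4]
after L2 α=3/5: [369/10, 177/5, 1431/10]
= [37, 35, 143]

query (2,2) [L3,L4] — begin 0,0,0
+L3 (α=3/5) → [252/5, 651/5, 516/5]
+L4 (α=3/8) → [939/8, 897/8, 549/4]
→ [117, 112, 137]


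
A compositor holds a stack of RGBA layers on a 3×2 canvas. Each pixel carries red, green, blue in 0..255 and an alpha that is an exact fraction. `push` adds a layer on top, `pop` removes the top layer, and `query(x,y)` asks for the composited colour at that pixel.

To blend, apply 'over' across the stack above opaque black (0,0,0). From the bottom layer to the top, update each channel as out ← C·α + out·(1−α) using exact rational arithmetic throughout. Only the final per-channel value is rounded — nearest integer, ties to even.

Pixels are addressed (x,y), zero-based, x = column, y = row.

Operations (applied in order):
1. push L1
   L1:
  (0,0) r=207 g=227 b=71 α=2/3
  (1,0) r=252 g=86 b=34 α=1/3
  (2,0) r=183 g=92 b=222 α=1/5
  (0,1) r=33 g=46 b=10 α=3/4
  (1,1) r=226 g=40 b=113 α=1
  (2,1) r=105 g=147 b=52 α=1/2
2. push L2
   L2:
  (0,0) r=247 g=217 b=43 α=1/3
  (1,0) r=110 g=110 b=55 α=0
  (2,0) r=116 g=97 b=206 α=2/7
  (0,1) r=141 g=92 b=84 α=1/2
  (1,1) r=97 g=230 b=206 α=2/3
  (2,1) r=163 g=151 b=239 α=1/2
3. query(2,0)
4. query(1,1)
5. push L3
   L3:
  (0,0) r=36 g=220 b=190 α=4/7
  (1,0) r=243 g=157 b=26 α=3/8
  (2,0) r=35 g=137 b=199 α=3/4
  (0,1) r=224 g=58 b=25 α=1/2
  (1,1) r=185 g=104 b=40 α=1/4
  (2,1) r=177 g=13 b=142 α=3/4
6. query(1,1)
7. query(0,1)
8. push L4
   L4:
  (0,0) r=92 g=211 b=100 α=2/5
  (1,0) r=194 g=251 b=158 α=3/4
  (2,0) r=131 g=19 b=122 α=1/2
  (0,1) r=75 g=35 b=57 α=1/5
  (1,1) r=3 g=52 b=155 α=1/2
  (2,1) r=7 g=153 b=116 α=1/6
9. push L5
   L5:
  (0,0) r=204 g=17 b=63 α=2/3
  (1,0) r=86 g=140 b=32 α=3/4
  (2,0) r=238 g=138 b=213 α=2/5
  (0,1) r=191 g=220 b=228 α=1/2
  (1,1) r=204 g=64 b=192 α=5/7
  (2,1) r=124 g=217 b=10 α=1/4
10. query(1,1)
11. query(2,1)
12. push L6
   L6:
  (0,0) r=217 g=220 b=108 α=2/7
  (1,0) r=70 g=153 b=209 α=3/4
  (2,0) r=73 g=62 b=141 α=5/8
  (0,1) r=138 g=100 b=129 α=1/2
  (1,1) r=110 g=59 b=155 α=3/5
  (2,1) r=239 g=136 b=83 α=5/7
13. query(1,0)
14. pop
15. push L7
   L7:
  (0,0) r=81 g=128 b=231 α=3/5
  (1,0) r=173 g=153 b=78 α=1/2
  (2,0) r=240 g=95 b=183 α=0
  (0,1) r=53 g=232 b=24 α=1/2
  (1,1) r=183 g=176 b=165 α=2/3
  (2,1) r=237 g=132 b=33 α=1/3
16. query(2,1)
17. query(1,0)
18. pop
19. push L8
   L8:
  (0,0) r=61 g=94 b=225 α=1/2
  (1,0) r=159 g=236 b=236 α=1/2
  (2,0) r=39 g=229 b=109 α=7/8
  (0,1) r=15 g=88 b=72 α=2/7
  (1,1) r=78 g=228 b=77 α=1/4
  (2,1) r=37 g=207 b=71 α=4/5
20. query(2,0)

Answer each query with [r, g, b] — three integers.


at x=2,y=0 over L1,L2:
after L1 α=1/5: [183/5, 92/5, 222/5]
after L2 α=2/7: [415/7, 286/7, 634/7]
rounded: [59, 41, 91]

at x=1,y=1 over L1,L2:
after L1 α=1: [226, 40, 113]
after L2 α=2/3: [140, 500/3, 175]
= [140, 167, 175]

at x=1,y=1 over L1,L2,L3:
L1 α=1: [226, 40, 113]
L2 α=2/3: [140, 500/3, 175]
L3 α=1/4: [605/4, 151, 565/4]
= [151, 151, 141]

(0,1) stack=L1,L2,L3; from [0,0,0]:
+L1 (α=3/4) → [99/4, 69/2, 15/2]
+L2 (α=1/2) → [663/8, 253/4, 183/4]
+L3 (α=1/2) → [2455/16, 485/8, 283/8]
rounded: [153, 61, 35]

at x=1,y=1 over L1,L2,L3,L4,L5:
+L1 (α=1) → [226, 40, 113]
+L2 (α=2/3) → [140, 500/3, 175]
+L3 (α=1/4) → [605/4, 151, 565/4]
+L4 (α=1/2) → [617/8, 203/2, 1185/8]
+L5 (α=5/7) → [671/4, 523/7, 5025/28]
rounded: [168, 75, 179]

query (2,1) [L1,L2,L3,L4,L5] — begin 0,0,0
after L1 α=1/2: [105/2, 147/2, 26]
after L2 α=1/2: [431/4, 449/4, 265/2]
after L3 α=3/4: [2555/16, 605/16, 1117/8]
after L4 α=1/6: [12887/96, 5473/96, 2171/16]
after L5 α=1/4: [16855/128, 12417/128, 6673/64]
→ [132, 97, 104]

(1,0) stack=L1,L2,L3,L4,L5,L6; from [0,0,0]:
after L1 α=1/3: [84, 86/3, 34/3]
after L2 α=0: [84, 86/3, 34/3]
after L3 α=3/8: [1149/8, 1843/24, 101/6]
after L4 α=3/4: [5805/32, 19915/96, 2945/24]
after L5 α=3/4: [14061/128, 60235/384, 5249/96]
after L6 α=3/4: [40941/512, 236491/1536, 65441/384]
= [80, 154, 170]

at x=2,y=1 over L1,L2,L3,L4,L5,L7:
L1 α=1/2: [105/2, 147/2, 26]
L2 α=1/2: [431/4, 449/4, 265/2]
L3 α=3/4: [2555/16, 605/16, 1117/8]
L4 α=1/6: [12887/96, 5473/96, 2171/16]
L5 α=1/4: [16855/128, 12417/128, 6673/64]
L7 α=1/3: [32023/192, 6955/64, 7729/96]
rounded: [167, 109, 81]

query (1,0) [L1,L2,L3,L4,L5,L7] — begin 0,0,0
L1 α=1/3: [84, 86/3, 34/3]
L2 α=0: [84, 86/3, 34/3]
L3 α=3/8: [1149/8, 1843/24, 101/6]
L4 α=3/4: [5805/32, 19915/96, 2945/24]
L5 α=3/4: [14061/128, 60235/384, 5249/96]
L7 α=1/2: [36205/256, 118987/768, 12737/192]
rounded: [141, 155, 66]

query (2,0) [L1,L2,L3,L4,L5,L8] — begin 0,0,0
after L1 α=1/5: [183/5, 92/5, 222/5]
after L2 α=2/7: [415/7, 286/7, 634/7]
after L3 α=3/4: [575/14, 3163/28, 4813/28]
after L4 α=1/2: [2409/28, 3695/56, 8229/56]
after L5 α=2/5: [4111/28, 26541/280, 48543/280]
after L8 α=7/8: [11755/224, 475381/2240, 262183/2240]
= [52, 212, 117]


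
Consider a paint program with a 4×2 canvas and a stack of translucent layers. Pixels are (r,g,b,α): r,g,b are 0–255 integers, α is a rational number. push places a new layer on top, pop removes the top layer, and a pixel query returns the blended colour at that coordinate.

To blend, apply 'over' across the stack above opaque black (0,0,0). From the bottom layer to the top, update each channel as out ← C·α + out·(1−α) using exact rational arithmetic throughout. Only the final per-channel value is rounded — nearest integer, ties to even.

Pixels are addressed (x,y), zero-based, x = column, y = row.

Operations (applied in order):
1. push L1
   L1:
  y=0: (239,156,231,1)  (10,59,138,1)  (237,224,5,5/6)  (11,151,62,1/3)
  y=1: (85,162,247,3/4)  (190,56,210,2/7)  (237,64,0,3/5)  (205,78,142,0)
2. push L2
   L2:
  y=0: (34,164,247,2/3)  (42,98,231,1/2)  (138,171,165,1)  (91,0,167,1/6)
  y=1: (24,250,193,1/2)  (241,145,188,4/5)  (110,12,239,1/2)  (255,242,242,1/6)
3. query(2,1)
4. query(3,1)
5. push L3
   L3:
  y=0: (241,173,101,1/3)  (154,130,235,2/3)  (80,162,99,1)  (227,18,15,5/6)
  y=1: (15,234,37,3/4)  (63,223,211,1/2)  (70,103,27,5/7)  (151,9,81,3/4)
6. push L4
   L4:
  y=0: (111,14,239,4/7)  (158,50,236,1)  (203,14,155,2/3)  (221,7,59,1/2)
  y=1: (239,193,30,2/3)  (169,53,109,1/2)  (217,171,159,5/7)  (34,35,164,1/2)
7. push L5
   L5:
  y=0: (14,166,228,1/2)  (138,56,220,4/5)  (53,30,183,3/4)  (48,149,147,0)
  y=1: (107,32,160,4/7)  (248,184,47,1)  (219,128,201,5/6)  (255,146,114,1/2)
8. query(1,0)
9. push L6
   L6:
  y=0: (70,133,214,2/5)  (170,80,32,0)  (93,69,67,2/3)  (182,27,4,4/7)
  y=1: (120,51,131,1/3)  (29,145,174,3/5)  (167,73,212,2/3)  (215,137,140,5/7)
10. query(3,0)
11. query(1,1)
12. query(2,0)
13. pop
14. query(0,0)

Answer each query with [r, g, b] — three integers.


query (2,1) [L1,L2] — begin 0,0,0
after L1 α=3/5: [711/5, 192/5, 0]
after L2 α=1/2: [1261/10, 126/5, 239/2]
rounded: [126, 25, 120]

(3,1) stack=L1,L2; from [0,0,0]:
+L1 (α=0) → [0, 0, 0]
+L2 (α=1/6) → [85/2, 121/3, 121/3]
rounded: [42, 40, 40]

at x=1,y=0 over L1,L2,L3,L4,L5:
L1 α=1: [10, 59, 138]
L2 α=1/2: [26, 157/2, 369/2]
L3 α=2/3: [334/3, 677/6, 1309/6]
L4 α=1: [158, 50, 236]
L5 α=4/5: [142, 274/5, 1116/5]
= [142, 55, 223]

query (3,0) [L1,L2,L3,L4,L5,L6] — begin 0,0,0
L1 α=1/3: [11/3, 151/3, 62/3]
L2 α=1/6: [164/9, 755/18, 811/18]
L3 α=5/6: [10379/54, 2375/108, 2161/108]
L4 α=1/2: [22313/108, 3131/216, 8533/216]
L5 α=0: [22313/108, 3131/216, 8533/216]
L6 α=4/7: [48521/252, 10907/504, 9685/504]
→ [193, 22, 19]

query (1,1) [L1,L2,L3,L4,L5,L6] — begin 0,0,0
after L1 α=2/7: [380/7, 16, 60]
after L2 α=4/5: [7128/35, 596/5, 812/5]
after L3 α=1/2: [9333/70, 1711/10, 1867/10]
after L4 α=1/2: [21163/140, 2241/20, 2957/20]
after L5 α=1: [248, 184, 47]
after L6 α=3/5: [583/5, 803/5, 616/5]
= [117, 161, 123]

query (2,0) [L1,L2,L3,L4,L5,L6] — begin 0,0,0
L1 α=5/6: [395/2, 560/3, 25/6]
L2 α=1: [138, 171, 165]
L3 α=1: [80, 162, 99]
L4 α=2/3: [162, 190/3, 409/3]
L5 α=3/4: [321/4, 115/3, 514/3]
L6 α=2/3: [355/4, 529/9, 916/9]
= [89, 59, 102]

at x=0,y=0 over L1,L2,L3,L4,L5:
+L1 (α=1) → [239, 156, 231]
+L2 (α=2/3) → [307/3, 484/3, 725/3]
+L3 (α=1/3) → [1337/9, 1487/9, 1753/9]
+L4 (α=4/7) → [2669/21, 1655/21, 4621/21]
+L5 (α=1/2) → [2963/42, 5141/42, 9409/42]
rounded: [71, 122, 224]


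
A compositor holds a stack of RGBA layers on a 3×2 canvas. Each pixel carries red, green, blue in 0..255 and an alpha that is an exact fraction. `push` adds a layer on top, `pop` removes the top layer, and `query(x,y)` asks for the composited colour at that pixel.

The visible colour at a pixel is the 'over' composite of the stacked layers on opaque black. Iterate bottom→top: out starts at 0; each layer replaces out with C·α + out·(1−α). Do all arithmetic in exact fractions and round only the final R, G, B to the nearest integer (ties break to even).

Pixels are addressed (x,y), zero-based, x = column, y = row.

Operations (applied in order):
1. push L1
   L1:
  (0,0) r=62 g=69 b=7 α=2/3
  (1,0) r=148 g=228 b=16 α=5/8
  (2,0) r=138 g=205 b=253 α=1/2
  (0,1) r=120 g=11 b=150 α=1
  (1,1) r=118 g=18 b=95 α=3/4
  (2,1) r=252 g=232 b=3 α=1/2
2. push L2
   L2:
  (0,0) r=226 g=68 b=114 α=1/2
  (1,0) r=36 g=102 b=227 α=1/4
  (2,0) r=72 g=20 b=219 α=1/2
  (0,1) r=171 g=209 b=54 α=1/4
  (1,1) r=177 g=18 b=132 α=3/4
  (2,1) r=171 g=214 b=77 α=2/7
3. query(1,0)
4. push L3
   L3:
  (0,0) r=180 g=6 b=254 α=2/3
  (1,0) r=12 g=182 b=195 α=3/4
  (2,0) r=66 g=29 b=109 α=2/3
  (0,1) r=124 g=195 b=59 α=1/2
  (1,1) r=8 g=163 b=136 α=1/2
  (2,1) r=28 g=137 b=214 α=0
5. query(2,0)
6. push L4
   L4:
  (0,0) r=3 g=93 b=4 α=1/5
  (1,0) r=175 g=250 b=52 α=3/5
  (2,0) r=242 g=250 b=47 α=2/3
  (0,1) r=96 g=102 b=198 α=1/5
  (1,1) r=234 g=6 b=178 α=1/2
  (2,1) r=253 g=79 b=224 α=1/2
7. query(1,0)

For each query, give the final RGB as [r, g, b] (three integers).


at x=1,y=0 over L1,L2:
+L1 (α=5/8) → [185/2, 285/2, 10]
+L2 (α=1/4) → [627/8, 1059/8, 257/4]
rounded: [78, 132, 64]

(2,0) stack=L1,L2,L3; from [0,0,0]:
after L1 α=1/2: [69, 205/2, 253/2]
after L2 α=1/2: [141/2, 245/4, 691/4]
after L3 α=2/3: [135/2, 159/4, 521/4]
= [68, 40, 130]

at x=1,y=0 over L1,L2,L3,L4:
after L1 α=5/8: [185/2, 285/2, 10]
after L2 α=1/4: [627/8, 1059/8, 257/4]
after L3 α=3/4: [915/32, 5427/32, 2597/16]
after L4 α=3/5: [1863/16, 17427/80, 769/8]
→ [116, 218, 96]


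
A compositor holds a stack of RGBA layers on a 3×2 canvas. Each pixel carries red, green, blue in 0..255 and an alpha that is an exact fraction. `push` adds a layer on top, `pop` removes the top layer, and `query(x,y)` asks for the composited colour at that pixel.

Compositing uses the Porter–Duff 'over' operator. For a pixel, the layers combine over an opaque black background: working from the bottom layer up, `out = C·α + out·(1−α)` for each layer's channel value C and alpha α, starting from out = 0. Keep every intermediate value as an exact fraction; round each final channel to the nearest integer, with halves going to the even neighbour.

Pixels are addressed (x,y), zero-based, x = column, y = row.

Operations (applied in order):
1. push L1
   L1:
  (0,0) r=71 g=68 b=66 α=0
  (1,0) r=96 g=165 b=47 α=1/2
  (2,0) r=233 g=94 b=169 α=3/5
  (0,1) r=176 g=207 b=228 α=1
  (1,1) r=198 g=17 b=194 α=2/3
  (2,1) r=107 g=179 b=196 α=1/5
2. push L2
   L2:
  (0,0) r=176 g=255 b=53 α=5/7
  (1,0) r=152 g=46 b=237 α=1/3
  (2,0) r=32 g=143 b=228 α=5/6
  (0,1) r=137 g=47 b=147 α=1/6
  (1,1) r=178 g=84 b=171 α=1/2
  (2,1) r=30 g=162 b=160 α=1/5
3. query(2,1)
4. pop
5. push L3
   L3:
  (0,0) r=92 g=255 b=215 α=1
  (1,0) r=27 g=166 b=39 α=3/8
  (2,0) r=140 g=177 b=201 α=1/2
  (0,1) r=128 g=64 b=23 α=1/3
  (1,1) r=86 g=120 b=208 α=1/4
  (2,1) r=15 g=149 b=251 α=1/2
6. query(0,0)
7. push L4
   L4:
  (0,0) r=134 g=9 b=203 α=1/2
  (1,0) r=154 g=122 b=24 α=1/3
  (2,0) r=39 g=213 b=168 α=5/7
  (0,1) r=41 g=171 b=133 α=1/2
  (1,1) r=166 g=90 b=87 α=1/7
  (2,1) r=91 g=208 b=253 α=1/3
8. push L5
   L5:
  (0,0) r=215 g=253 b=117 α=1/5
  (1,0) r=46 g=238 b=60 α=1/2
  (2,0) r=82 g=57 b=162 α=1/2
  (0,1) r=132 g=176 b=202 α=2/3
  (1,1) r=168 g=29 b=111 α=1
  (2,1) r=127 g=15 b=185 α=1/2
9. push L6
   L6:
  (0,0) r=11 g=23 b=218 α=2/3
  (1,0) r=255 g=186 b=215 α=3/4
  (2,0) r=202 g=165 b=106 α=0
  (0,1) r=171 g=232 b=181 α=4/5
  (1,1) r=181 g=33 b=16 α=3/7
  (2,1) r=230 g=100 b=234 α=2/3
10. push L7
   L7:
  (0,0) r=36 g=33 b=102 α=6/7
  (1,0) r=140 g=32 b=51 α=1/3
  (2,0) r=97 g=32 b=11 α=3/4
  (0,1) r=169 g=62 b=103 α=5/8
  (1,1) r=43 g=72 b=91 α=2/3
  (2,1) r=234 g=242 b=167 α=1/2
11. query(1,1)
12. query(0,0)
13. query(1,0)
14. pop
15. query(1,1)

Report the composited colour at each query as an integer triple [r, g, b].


(2,1) stack=L1,L2; from [0,0,0]:
after L1 α=1/5: [107/5, 179/5, 196/5]
after L2 α=1/5: [578/25, 1526/25, 1584/25]
→ [23, 61, 63]

(0,0) stack=L1,L3; from [0,0,0]:
after L1 α=0: [0, 0, 0]
after L3 α=1: [92, 255, 215]
→ [92, 255, 215]

(1,1) stack=L1,L3,L4,L5,L6,L7; from [0,0,0]:
after L1 α=2/3: [132, 34/3, 388/3]
after L3 α=1/4: [241/2, 77/2, 149]
after L4 α=1/7: [127, 321/7, 981/7]
after L5 α=1: [168, 29, 111]
after L6 α=3/7: [1215/7, 215/7, 492/7]
after L7 α=2/3: [1817/21, 1223/21, 1766/21]
rounded: [87, 58, 84]

at x=0,y=0 over L1,L3,L4,L5,L6,L7:
L1 α=0: [0, 0, 0]
L3 α=1: [92, 255, 215]
L4 α=1/2: [113, 132, 209]
L5 α=1/5: [667/5, 781/5, 953/5]
L6 α=2/3: [259/5, 337/5, 3133/15]
L7 α=6/7: [1339/35, 1327/35, 1759/15]
rounded: [38, 38, 117]

(1,0) stack=L1,L3,L4,L5,L6,L7; from [0,0,0]:
after L1 α=1/2: [48, 165/2, 47/2]
after L3 α=3/8: [321/8, 1821/16, 469/16]
after L4 α=1/3: [937/12, 2797/24, 661/24]
after L5 α=1/2: [1489/24, 8509/48, 2101/48]
after L6 α=3/4: [19849/96, 35293/192, 33061/192]
after L7 α=1/3: [26569/144, 38365/288, 37957/288]
= [185, 133, 132]

(1,1) stack=L1,L3,L4,L5,L6; from [0,0,0]:
+L1 (α=2/3) → [132, 34/3, 388/3]
+L3 (α=1/4) → [241/2, 77/2, 149]
+L4 (α=1/7) → [127, 321/7, 981/7]
+L5 (α=1) → [168, 29, 111]
+L6 (α=3/7) → [1215/7, 215/7, 492/7]
= [174, 31, 70]


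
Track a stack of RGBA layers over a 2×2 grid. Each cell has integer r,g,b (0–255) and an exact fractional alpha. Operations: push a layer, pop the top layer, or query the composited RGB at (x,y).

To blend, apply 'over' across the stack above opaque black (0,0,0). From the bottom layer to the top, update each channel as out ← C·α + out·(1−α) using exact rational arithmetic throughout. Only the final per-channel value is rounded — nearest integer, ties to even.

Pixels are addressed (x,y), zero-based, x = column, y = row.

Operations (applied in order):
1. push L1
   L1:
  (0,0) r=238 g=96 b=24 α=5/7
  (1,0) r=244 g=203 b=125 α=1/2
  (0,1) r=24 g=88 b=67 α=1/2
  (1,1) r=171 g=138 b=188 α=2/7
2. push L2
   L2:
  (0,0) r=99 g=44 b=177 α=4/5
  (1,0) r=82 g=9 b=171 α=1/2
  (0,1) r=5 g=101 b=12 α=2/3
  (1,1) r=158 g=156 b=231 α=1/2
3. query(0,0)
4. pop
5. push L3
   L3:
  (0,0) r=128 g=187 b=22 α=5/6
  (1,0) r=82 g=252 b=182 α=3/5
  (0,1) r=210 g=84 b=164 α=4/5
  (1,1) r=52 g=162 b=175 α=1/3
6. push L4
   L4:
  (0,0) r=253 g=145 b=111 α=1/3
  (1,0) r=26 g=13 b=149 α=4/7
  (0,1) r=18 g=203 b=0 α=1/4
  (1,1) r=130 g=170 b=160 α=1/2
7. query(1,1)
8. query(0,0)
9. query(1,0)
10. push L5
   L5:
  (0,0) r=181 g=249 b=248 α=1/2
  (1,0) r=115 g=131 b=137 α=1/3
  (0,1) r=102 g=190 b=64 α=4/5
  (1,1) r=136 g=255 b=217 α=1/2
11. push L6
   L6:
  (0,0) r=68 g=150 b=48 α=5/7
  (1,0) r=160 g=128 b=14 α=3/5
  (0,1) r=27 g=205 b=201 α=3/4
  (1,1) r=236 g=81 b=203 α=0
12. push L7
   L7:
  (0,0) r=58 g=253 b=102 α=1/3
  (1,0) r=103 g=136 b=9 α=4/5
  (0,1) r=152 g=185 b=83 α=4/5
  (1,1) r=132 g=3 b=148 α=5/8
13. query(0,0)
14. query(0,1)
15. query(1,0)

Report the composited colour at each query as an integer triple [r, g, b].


(0,0) stack=L1,L2; from [0,0,0]:
after L1 α=5/7: [170, 480/7, 120/7]
after L2 α=4/5: [566/5, 1712/35, 5076/35]
→ [113, 49, 145]

at x=1,y=1 over L1,L3,L4:
after L1 α=2/7: [342/7, 276/7, 376/7]
after L3 α=1/3: [1048/21, 562/7, 659/7]
after L4 α=1/2: [1889/21, 876/7, 1779/14]
= [90, 125, 127]

(0,0) stack=L1,L3,L4; from [0,0,0]:
+L1 (α=5/7) → [170, 480/7, 120/7]
+L3 (α=5/6) → [135, 7025/42, 445/21]
+L4 (α=1/3) → [523/3, 10070/63, 3221/63]
→ [174, 160, 51]

at x=1,y=0 over L1,L3,L4:
+L1 (α=1/2) → [122, 203/2, 125/2]
+L3 (α=3/5) → [98, 959/5, 671/5]
+L4 (α=4/7) → [398/7, 3137/35, 4993/35]
rounded: [57, 90, 143]

(0,0) stack=L1,L3,L4,L5,L6,L7; from [0,0,0]:
after L1 α=5/7: [170, 480/7, 120/7]
after L3 α=5/6: [135, 7025/42, 445/21]
after L4 α=1/3: [523/3, 10070/63, 3221/63]
after L5 α=1/2: [533/3, 25757/126, 18845/126]
after L6 α=5/7: [298/3, 73007/441, 33965/441]
after L7 α=1/3: [770/9, 257587/1323, 112912/1323]
rounded: [86, 195, 85]

(0,1) stack=L1,L3,L4,L5,L6,L7; from [0,0,0]:
after L1 α=1/2: [12, 44, 67/2]
after L3 α=4/5: [852/5, 76, 1379/10]
after L4 α=1/4: [1323/10, 431/4, 4137/40]
after L5 α=4/5: [5403/50, 3471/20, 14377/200]
after L6 α=3/4: [9453/200, 15771/80, 134977/800]
after L7 α=4/5: [131053/1000, 74971/400, 400577/4000]
rounded: [131, 187, 100]

(1,0) stack=L1,L3,L4,L5,L6,L7; from [0,0,0]:
L1 α=1/2: [122, 203/2, 125/2]
L3 α=3/5: [98, 959/5, 671/5]
L4 α=4/7: [398/7, 3137/35, 4993/35]
L5 α=1/3: [1601/21, 10859/105, 4927/35]
L6 α=3/5: [13282/105, 62038/525, 11324/175]
L7 α=4/5: [56542/525, 347638/2625, 17624/875]
→ [108, 132, 20]


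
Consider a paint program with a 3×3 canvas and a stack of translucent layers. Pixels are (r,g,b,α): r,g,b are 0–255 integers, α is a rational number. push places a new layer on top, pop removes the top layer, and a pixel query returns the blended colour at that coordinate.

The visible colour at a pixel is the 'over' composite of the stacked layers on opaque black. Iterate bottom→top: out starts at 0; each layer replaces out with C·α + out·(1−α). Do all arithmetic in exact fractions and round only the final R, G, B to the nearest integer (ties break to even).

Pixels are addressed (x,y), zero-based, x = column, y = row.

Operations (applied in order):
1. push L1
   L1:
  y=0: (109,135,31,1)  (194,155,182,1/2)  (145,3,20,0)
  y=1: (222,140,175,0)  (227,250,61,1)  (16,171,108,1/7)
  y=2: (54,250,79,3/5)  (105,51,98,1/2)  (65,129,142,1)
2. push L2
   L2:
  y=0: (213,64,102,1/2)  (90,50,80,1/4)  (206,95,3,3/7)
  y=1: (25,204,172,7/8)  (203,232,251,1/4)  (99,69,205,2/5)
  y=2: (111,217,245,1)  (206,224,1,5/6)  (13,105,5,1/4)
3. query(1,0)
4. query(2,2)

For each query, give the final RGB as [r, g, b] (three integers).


(1,0) stack=L1,L2; from [0,0,0]:
+L1 (α=1/2) → [97, 155/2, 91]
+L2 (α=1/4) → [381/4, 565/8, 353/4]
→ [95, 71, 88]

at x=2,y=2 over L1,L2:
L1 α=1: [65, 129, 142]
L2 α=1/4: [52, 123, 431/4]
→ [52, 123, 108]


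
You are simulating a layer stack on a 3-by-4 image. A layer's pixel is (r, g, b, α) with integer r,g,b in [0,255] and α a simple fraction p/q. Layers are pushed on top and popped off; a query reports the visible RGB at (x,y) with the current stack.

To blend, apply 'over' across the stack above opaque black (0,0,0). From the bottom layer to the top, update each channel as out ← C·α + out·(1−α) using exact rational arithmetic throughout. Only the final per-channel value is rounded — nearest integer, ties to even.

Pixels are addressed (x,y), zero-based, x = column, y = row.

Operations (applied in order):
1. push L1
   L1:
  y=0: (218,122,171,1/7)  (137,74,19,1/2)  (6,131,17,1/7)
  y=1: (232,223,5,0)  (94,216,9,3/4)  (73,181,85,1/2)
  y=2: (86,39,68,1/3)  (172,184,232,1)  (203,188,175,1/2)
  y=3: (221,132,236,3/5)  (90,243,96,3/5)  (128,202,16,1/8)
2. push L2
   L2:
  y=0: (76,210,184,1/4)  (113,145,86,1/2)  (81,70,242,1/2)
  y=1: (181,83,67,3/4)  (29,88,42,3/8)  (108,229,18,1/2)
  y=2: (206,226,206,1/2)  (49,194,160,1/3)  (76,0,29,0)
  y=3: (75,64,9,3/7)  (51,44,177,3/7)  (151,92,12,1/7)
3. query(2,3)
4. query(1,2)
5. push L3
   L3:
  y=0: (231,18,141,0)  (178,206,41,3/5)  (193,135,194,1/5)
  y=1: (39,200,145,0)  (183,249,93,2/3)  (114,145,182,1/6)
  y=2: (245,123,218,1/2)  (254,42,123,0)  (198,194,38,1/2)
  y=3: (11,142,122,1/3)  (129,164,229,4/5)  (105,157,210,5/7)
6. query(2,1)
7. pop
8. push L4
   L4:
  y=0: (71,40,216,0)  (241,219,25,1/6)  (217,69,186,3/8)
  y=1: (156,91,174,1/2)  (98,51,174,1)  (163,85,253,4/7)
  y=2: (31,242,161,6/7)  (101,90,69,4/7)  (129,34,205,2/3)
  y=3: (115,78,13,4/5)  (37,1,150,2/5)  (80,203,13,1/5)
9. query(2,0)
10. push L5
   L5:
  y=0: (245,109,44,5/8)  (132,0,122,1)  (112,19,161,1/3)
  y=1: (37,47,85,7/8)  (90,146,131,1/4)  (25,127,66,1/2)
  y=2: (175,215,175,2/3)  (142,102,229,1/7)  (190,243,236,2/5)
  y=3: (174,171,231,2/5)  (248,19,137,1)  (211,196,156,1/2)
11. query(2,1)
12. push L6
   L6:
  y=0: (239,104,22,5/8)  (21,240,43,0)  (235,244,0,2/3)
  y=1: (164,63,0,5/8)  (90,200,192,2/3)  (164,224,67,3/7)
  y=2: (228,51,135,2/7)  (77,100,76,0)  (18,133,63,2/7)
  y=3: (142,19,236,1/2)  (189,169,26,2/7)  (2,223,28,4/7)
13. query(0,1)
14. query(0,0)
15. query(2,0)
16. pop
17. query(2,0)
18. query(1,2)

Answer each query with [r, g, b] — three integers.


(2,3) stack=L1,L2; from [0,0,0]:
after L1 α=1/8: [16, 101/4, 2]
after L2 α=1/7: [247/7, 487/14, 24/7]
→ [35, 35, 3]

at x=1,y=2 over L1,L2:
L1 α=1: [172, 184, 232]
L2 α=1/3: [131, 562/3, 208]
= [131, 187, 208]

query (2,1) [L1,L2,L3] — begin 0,0,0
after L1 α=1/2: [73/2, 181/2, 85/2]
after L2 α=1/2: [289/4, 639/4, 121/4]
after L3 α=1/6: [1901/24, 3775/24, 1333/24]
→ [79, 157, 56]

at x=2,y=0 over L1,L2,L4:
after L1 α=1/7: [6/7, 131/7, 17/7]
after L2 α=1/2: [573/14, 621/14, 1711/14]
after L4 α=3/8: [11979/112, 6003/112, 16367/112]
= [107, 54, 146]

at x=2,y=1 over L1,L2,L4,L5:
after L1 α=1/2: [73/2, 181/2, 85/2]
after L2 α=1/2: [289/4, 639/4, 121/4]
after L4 α=4/7: [3475/28, 3277/28, 4411/28]
after L5 α=1/2: [4175/56, 6833/56, 6259/56]
→ [75, 122, 112]

(0,1) stack=L1,L2,L4,L5,L6; from [0,0,0]:
after L1 α=0: [0, 0, 0]
after L2 α=3/4: [543/4, 249/4, 201/4]
after L4 α=1/2: [1167/8, 613/8, 897/8]
after L5 α=7/8: [3239/64, 3245/64, 5657/64]
after L6 α=5/8: [62197/512, 29895/512, 16971/512]
= [121, 58, 33]

at x=0,y=0 over L1,L2,L4,L5,L6:
after L1 α=1/7: [218/7, 122/7, 171/7]
after L2 α=1/4: [593/14, 459/7, 1801/28]
after L4 α=0: [593/14, 459/7, 1801/28]
after L5 α=5/8: [18929/112, 649/7, 11563/224]
after L6 α=5/8: [190627/896, 5587/56, 59329/1792]
= [213, 100, 33]

at x=2,y=0 over L1,L2,L4,L5,L6:
after L1 α=1/7: [6/7, 131/7, 17/7]
after L2 α=1/2: [573/14, 621/14, 1711/14]
after L4 α=3/8: [11979/112, 6003/112, 16367/112]
after L5 α=1/3: [18251/168, 7067/168, 8461/56]
after L6 α=2/3: [97211/504, 89051/504, 8461/168]
→ [193, 177, 50]

query (2,0) [L1,L2,L4,L5] — begin 0,0,0
L1 α=1/7: [6/7, 131/7, 17/7]
L2 α=1/2: [573/14, 621/14, 1711/14]
L4 α=3/8: [11979/112, 6003/112, 16367/112]
L5 α=1/3: [18251/168, 7067/168, 8461/56]
rounded: [109, 42, 151]

at x=1,y=2 over L1,L2,L4,L5:
L1 α=1: [172, 184, 232]
L2 α=1/3: [131, 562/3, 208]
L4 α=4/7: [797/7, 922/7, 900/7]
L5 α=1/7: [5776/49, 6246/49, 7003/49]
rounded: [118, 127, 143]


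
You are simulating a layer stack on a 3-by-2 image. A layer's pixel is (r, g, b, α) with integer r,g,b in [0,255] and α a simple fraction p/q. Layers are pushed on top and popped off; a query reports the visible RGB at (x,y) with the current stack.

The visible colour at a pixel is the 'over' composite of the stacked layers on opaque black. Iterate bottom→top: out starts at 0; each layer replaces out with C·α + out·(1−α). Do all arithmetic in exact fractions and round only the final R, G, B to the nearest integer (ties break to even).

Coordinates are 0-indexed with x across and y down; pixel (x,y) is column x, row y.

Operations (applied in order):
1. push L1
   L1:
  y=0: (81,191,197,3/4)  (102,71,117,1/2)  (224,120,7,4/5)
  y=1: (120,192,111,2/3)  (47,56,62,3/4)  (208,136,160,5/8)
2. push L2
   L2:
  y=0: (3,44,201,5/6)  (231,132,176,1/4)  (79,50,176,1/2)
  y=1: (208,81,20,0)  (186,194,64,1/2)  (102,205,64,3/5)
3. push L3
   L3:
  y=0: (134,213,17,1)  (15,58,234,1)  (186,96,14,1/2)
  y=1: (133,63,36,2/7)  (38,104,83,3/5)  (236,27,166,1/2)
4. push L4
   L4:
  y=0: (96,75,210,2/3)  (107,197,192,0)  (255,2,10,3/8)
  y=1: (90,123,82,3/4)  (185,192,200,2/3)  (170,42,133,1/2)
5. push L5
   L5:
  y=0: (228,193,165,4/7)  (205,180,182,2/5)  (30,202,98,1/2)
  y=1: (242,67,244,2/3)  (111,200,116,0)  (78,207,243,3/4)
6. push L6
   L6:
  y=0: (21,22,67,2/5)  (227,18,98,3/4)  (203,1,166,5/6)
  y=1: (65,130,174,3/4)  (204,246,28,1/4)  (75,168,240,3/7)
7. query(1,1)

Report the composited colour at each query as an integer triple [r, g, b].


at x=1,y=1 over L1,L2,L3,L4,L5,L6:
+L1 (α=3/4) → [141/4, 42, 93/2]
+L2 (α=1/2) → [885/8, 118, 221/4]
+L3 (α=3/5) → [1341/20, 548/5, 719/10]
+L4 (α=2/3) → [8741/60, 2468/15, 1573/10]
+L5 (α=0) → [8741/60, 2468/15, 1573/10]
+L6 (α=1/4) → [12821/80, 1849/10, 4999/40]
→ [160, 185, 125]


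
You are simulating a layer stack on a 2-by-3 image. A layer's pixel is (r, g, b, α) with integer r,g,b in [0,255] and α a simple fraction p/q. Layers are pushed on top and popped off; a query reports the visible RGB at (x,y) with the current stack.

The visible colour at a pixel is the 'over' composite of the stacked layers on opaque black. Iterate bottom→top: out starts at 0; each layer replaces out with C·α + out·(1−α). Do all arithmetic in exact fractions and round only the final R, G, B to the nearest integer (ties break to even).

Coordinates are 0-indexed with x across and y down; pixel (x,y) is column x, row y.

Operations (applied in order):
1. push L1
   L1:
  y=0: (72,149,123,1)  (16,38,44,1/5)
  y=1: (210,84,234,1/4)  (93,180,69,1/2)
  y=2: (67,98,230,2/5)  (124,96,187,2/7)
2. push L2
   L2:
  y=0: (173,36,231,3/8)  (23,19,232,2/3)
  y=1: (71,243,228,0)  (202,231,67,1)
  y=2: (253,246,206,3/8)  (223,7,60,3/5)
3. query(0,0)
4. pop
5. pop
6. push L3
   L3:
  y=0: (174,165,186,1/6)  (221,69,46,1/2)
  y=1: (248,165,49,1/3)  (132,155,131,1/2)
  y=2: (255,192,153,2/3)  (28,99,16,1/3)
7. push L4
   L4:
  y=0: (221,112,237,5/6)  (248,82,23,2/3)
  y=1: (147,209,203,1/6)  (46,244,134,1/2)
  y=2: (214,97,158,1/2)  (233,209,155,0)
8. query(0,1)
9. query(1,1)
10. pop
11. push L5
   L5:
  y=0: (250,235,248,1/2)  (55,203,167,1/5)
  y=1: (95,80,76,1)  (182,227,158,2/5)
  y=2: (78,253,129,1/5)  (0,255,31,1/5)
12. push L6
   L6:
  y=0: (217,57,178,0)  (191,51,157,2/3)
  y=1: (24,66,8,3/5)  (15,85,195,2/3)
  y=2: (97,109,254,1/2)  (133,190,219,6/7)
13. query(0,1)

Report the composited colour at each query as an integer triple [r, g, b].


(0,0) stack=L1,L2; from [0,0,0]:
after L1 α=1: [72, 149, 123]
after L2 α=3/8: [879/8, 853/8, 327/2]
→ [110, 107, 164]

query (0,1) [L3,L4] — begin 0,0,0
+L3 (α=1/3) → [248/3, 55, 49/3]
+L4 (α=1/6) → [1681/18, 242/3, 427/9]
→ [93, 81, 47]

query (1,1) [L3,L4] — begin 0,0,0
+L3 (α=1/2) → [66, 155/2, 131/2]
+L4 (α=1/2) → [56, 643/4, 399/4]
→ [56, 161, 100]

query (0,1) [L3,L5,L6] — begin 0,0,0
+L3 (α=1/3) → [248/3, 55, 49/3]
+L5 (α=1) → [95, 80, 76]
+L6 (α=3/5) → [262/5, 358/5, 176/5]
= [52, 72, 35]


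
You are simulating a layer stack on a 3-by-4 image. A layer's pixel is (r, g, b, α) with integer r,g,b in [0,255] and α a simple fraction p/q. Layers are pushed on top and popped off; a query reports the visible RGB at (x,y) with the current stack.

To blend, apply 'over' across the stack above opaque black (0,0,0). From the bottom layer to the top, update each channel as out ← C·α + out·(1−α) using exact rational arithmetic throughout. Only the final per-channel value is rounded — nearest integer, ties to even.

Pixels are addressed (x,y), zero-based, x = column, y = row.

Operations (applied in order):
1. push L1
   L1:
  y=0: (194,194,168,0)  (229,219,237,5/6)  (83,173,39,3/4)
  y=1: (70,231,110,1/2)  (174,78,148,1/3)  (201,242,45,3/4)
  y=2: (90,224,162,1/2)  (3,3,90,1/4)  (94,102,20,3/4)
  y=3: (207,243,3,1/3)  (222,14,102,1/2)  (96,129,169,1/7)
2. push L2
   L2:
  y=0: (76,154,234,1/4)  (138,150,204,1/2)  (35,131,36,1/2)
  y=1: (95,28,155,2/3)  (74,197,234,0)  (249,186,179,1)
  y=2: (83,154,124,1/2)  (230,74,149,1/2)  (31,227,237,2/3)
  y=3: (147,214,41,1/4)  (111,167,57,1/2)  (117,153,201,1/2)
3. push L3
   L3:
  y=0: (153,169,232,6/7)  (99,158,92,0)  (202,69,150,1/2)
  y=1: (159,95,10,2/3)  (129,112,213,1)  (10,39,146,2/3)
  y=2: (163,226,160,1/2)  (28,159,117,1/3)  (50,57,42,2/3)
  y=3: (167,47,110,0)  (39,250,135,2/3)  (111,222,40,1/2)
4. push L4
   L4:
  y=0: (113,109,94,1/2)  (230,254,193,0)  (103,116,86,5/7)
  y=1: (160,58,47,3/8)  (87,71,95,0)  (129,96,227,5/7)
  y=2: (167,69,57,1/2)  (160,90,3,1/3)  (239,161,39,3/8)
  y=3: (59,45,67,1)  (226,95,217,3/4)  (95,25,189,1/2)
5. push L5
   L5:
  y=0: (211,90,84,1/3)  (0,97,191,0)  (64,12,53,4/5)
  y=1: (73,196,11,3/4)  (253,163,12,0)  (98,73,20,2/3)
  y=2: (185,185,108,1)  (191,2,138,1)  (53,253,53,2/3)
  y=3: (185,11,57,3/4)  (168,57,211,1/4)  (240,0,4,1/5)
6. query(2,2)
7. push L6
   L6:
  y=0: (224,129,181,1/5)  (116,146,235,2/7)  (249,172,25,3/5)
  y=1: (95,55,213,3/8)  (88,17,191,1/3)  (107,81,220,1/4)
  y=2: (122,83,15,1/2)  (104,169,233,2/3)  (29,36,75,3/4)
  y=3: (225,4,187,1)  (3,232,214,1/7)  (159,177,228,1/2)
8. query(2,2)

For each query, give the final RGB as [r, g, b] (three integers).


query (2,2) [L1,L2,L3,L4,L5] — begin 0,0,0
+L1 (α=3/4) → [141/2, 153/2, 15]
+L2 (α=2/3) → [265/6, 1061/6, 163]
+L3 (α=2/3) → [865/18, 1745/18, 247/3]
+L4 (α=3/8) → [17231/144, 17419/144, 793/12]
+L5 (α=2/3) → [32495/432, 90283/432, 2065/36]
rounded: [75, 209, 57]

(2,2) stack=L1,L2,L3,L4,L5,L6; from [0,0,0]:
+L1 (α=3/4) → [141/2, 153/2, 15]
+L2 (α=2/3) → [265/6, 1061/6, 163]
+L3 (α=2/3) → [865/18, 1745/18, 247/3]
+L4 (α=3/8) → [17231/144, 17419/144, 793/12]
+L5 (α=2/3) → [32495/432, 90283/432, 2065/36]
+L6 (α=3/4) → [70079/1728, 136939/1728, 10165/144]
= [41, 79, 71]


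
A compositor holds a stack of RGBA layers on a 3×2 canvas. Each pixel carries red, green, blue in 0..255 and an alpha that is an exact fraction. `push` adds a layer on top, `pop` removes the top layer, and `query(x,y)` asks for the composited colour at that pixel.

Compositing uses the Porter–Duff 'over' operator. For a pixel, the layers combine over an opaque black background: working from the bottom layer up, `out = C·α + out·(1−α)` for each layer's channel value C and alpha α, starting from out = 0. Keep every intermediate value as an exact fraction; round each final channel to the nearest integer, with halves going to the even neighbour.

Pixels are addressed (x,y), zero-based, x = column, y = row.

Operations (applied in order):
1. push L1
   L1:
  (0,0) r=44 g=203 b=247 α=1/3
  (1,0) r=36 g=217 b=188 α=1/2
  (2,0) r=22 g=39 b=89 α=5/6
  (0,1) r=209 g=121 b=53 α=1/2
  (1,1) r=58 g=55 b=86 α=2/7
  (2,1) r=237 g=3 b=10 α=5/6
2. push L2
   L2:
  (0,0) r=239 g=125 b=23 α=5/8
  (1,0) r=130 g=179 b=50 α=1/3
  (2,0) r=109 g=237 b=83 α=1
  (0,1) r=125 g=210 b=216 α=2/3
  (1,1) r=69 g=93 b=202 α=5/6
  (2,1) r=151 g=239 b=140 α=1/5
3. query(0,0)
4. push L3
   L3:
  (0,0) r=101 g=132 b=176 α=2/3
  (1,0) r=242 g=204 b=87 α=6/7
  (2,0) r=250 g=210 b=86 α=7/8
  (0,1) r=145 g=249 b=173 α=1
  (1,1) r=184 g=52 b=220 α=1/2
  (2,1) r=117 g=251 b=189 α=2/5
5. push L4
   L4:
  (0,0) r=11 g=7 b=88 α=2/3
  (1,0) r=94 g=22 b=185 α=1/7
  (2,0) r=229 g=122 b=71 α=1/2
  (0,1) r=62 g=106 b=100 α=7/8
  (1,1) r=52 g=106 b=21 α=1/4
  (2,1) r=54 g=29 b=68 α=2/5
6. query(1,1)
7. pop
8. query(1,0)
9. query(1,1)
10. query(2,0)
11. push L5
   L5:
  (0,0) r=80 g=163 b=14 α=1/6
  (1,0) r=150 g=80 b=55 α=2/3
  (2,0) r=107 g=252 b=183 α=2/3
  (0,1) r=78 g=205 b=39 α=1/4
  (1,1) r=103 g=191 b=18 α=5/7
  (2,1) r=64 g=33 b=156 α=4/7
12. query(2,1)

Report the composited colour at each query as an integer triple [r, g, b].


at x=0,y=0 over L1,L2:
after L1 α=1/3: [44/3, 203/3, 247/3]
after L2 α=5/8: [1239/8, 207/2, 181/4]
→ [155, 104, 45]

query (1,1) [L1,L2,L3,L4] — begin 0,0,0
L1 α=2/7: [116/7, 110/7, 172/7]
L2 α=5/6: [2531/42, 3365/42, 1207/7]
L3 α=1/2: [10259/84, 5549/84, 2747/14]
L4 α=1/4: [11715/112, 8517/112, 8535/56]
rounded: [105, 76, 152]

(1,0) stack=L1,L2,L3; from [0,0,0]:
L1 α=1/2: [18, 217/2, 94]
L2 α=1/3: [166/3, 132, 238/3]
L3 α=6/7: [646/3, 1356/7, 1804/21]
= [215, 194, 86]

at x=1,y=1 over L1,L2,L3:
after L1 α=2/7: [116/7, 110/7, 172/7]
after L2 α=5/6: [2531/42, 3365/42, 1207/7]
after L3 α=1/2: [10259/84, 5549/84, 2747/14]
→ [122, 66, 196]

query (2,0) [L1,L2,L3] — begin 0,0,0
L1 α=5/6: [55/3, 65/2, 445/6]
L2 α=1: [109, 237, 83]
L3 α=7/8: [1859/8, 1707/8, 685/8]
rounded: [232, 213, 86]

at x=2,y=1 over L1,L2,L3,L5:
+L1 (α=5/6) → [395/2, 5/2, 25/3]
+L2 (α=1/5) → [941/5, 249/5, 104/3]
+L3 (α=2/5) → [3993/25, 3257/25, 482/5]
+L5 (α=4/7) → [18379/175, 13071/175, 4566/35]
rounded: [105, 75, 130]


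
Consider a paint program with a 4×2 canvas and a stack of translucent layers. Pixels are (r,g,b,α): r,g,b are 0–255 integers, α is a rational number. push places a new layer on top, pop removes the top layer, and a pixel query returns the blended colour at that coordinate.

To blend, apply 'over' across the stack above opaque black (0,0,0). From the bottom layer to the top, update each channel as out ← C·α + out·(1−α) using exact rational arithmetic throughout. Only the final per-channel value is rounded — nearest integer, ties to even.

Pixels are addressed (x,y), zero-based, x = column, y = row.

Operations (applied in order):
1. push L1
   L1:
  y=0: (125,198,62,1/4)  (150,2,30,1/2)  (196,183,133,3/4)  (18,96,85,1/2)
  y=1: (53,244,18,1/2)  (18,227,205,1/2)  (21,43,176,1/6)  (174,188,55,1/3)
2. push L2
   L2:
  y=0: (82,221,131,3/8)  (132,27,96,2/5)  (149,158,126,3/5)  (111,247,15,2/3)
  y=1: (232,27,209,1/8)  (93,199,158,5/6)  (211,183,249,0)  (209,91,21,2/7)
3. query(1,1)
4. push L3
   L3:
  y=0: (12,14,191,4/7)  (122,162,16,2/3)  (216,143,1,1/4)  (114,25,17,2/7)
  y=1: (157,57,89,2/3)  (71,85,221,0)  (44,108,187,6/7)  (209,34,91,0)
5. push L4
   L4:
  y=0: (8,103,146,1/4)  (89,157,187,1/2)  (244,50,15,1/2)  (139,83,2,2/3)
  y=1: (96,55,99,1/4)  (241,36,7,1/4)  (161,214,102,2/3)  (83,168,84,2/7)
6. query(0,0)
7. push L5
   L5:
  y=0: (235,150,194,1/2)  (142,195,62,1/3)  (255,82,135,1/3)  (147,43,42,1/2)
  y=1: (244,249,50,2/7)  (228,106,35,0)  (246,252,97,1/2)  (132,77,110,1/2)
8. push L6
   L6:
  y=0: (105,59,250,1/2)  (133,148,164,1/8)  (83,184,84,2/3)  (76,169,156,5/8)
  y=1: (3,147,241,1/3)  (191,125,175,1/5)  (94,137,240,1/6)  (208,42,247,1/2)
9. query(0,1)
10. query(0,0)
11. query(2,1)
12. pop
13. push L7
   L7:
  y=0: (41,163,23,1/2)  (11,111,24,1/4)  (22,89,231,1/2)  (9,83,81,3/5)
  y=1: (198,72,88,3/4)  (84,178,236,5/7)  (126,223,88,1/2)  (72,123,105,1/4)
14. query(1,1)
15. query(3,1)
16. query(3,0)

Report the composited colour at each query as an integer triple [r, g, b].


at x=1,y=1 over L1,L2:
L1 α=1/2: [9, 227/2, 205/2]
L2 α=5/6: [79, 739/4, 595/4]
rounded: [79, 185, 149]

query (0,0) [L1,L2,L3,L4] — begin 0,0,0
+L1 (α=1/4) → [125/4, 99/2, 31/2]
+L2 (α=3/8) → [1609/32, 1821/16, 941/16]
+L3 (α=4/7) → [909/32, 6359/112, 15047/112]
+L4 (α=1/4) → [2983/128, 30613/448, 61493/448]
→ [23, 68, 137]

query (0,1) [L1,L2,L3,L4,L5,L6] — begin 0,0,0
+L1 (α=1/2) → [53/2, 122, 9]
+L2 (α=1/8) → [835/16, 881/8, 34]
+L3 (α=2/3) → [1953/16, 1793/24, 212/3]
+L4 (α=1/4) → [7395/64, 2233/32, 311/4]
+L5 (α=2/7) → [68207/448, 27101/224, 1955/28]
+L6 (α=1/3) → [68879/672, 43565/336, 5329/42]
= [102, 130, 127]

(0,0) stack=L1,L2,L3,L4,L5,L6; from [0,0,0]:
+L1 (α=1/4) → [125/4, 99/2, 31/2]
+L2 (α=3/8) → [1609/32, 1821/16, 941/16]
+L3 (α=4/7) → [909/32, 6359/112, 15047/112]
+L4 (α=1/4) → [2983/128, 30613/448, 61493/448]
+L5 (α=1/2) → [33063/256, 97813/896, 148405/896]
+L6 (α=1/2) → [59943/512, 150677/1792, 372405/1792]
rounded: [117, 84, 208]

at x=2,y=1 over L1,L2,L3,L4,L5,L6:
after L1 α=1/6: [7/2, 43/6, 88/3]
after L2 α=0: [7/2, 43/6, 88/3]
after L3 α=6/7: [535/14, 3931/42, 3454/21]
after L4 α=2/3: [1681/14, 21907/126, 7738/63]
after L5 α=1/2: [5125/28, 53659/252, 13849/126]
after L6 α=1/6: [9419/56, 302819/1512, 99485/756]
→ [168, 200, 132]

(1,1) stack=L1,L2,L3,L4,L5,L7; from [0,0,0]:
+L1 (α=1/2) → [9, 227/2, 205/2]
+L2 (α=5/6) → [79, 739/4, 595/4]
+L3 (α=0) → [79, 739/4, 595/4]
+L4 (α=1/4) → [239/2, 2361/16, 1813/16]
+L5 (α=0) → [239/2, 2361/16, 1813/16]
+L7 (α=5/7) → [659/7, 9481/56, 11253/56]
rounded: [94, 169, 201]

at x=3,y=1 over L1,L2,L3,L4,L5,L7:
+L1 (α=1/3) → [58, 188/3, 55/3]
+L2 (α=2/7) → [708/7, 1486/21, 401/21]
+L3 (α=0) → [708/7, 1486/21, 401/21]
+L4 (α=2/7) → [4702/49, 14486/147, 5533/147]
+L5 (α=1/2) → [5585/49, 25805/294, 21703/294]
+L7 (α=1/4) → [20283/196, 37859/392, 31993/392]
rounded: [103, 97, 82]

query (3,0) [L1,L2,L3,L4,L5,L7] — begin 0,0,0
after L1 α=1/2: [9, 48, 85/2]
after L2 α=2/3: [77, 542/3, 145/6]
after L3 α=2/7: [613/7, 2860/21, 929/42]
after L4 α=2/3: [853/7, 6346/63, 1097/126]
after L5 α=1/2: [941/7, 9055/126, 6389/252]
after L7 α=3/5: [2071/35, 24742/315, 37007/630]
→ [59, 79, 59]
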